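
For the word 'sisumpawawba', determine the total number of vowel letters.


Scanning each character of 'sisumpawawba':
  Position 1: 's' -> consonant (running count: 0)
  Position 2: 'i' -> vowel (running count: 1)
  Position 3: 's' -> consonant (running count: 1)
  Position 4: 'u' -> vowel (running count: 2)
  Position 5: 'm' -> consonant (running count: 2)
  Position 6: 'p' -> consonant (running count: 2)
  Position 7: 'a' -> vowel (running count: 3)
  Position 8: 'w' -> consonant (running count: 3)
  Position 9: 'a' -> vowel (running count: 4)
  Position 10: 'w' -> consonant (running count: 4)
  Position 11: 'b' -> consonant (running count: 4)
  Position 12: 'a' -> vowel (running count: 5)
Total vowels: 5

5


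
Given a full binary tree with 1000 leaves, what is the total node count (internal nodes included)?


Leaf nodes (terminals): 1000
Internal nodes = n - 1 = 1000 - 1 = 999
Total = leaves + internal = 1000 + 999 = 1999

1999


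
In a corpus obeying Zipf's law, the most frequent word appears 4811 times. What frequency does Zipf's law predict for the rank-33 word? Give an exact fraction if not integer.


Zipf's law: freq(rank) = f1 / rank
f1 = 4811, rank = 33
freq = 4811 / 33
GCD(4811, 33) = 1
Simplified: 4811/33

4811/33


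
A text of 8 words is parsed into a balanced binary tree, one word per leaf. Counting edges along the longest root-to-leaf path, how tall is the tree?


In a balanced binary tree with n leaves the deepest leaf is ceil(log2(n)) edges below the root.
log2(8) = 3.0000
ceil(3.0000) = 3
height (edges) = 3

3


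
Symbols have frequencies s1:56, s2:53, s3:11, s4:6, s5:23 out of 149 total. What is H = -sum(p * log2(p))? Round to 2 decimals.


Computing entropy H = -sum(p_i * log2(p_i)):
  s1: p = 56/149 = 0.3758, -p*log2(p) = 0.5306
  s2: p = 53/149 = 0.3557, -p*log2(p) = 0.5304
  s3: p = 11/149 = 0.0738, -p*log2(p) = 0.2776
  s4: p = 6/149 = 0.0403, -p*log2(p) = 0.1866
  s5: p = 23/149 = 0.1544, -p*log2(p) = 0.4161
H = sum of terms = 1.9413
Rounded to 2 decimals: 1.94

1.94


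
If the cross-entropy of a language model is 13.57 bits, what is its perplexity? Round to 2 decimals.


Perplexity formula: PP = 2^H
H = 13.57
PP = 2^13.57
Decompose: 2^13.57 = 2^13 * 2^0.57
2^13 = 8192, 2^0.57 ~ 1.4845236
PP ~ 8192 * 1.4845236 = 12161.2173312
Rounded to 2 decimals: 12161.22

12161.22


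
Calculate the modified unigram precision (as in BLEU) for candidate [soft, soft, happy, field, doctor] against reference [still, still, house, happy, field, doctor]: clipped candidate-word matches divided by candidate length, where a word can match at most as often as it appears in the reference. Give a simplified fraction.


Reference word counts: {'doctor': 1, 'field': 1, 'happy': 1, 'house': 1, 'still': 2}
Checking each candidate word (with clipping):
  'soft' -> not in reference -> no match (matches: 0)
  'soft' -> not in reference -> no match (matches: 0)
  'happy' -> in reference (ref count 1, used 1/1) -> match (matches: 1)
  'field' -> in reference (ref count 1, used 1/1) -> match (matches: 2)
  'doctor' -> in reference (ref count 1, used 1/1) -> match (matches: 3)
Clipped matches: 3, Candidate length: 5
Precision = 3/5

3/5


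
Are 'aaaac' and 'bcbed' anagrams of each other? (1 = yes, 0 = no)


Sort characters of 'aaaac': 'aaaac'
Sort characters of 'bcbed': 'bbcde'
Sorted forms differ -> they are NOT anagrams
Result: 0

0


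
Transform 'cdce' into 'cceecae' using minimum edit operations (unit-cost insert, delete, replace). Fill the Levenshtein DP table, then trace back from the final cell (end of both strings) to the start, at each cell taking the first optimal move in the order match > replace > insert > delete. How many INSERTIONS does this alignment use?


Edit distance = 4. Backtracking from cell (4, 7) with preference match > replace > insert > delete,
then listing the resulting alignment 'cdce' -> 'cceecae' left to right:
  Step 1: insert 'c' [insertion #1]
  Step 2: keep 'c'
  Step 3: insert 'e' [insertion #2]
  Step 4: replace d->e
  Step 5: keep 'c'
  Step 6: insert 'a' [insertion #3]
  Step 7: keep 'e'
Total insertions: 3

3


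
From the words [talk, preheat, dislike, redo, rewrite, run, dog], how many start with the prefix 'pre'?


Checking each word for prefix 'pre':
  'talk' -> no (count: 0)
  'preheat' -> YES, starts with 'pre' (count: 1)
  'dislike' -> no (count: 1)
  'redo' -> no (count: 1)
  'rewrite' -> no (count: 1)
  'run' -> no (count: 1)
  'dog' -> no (count: 1)
Total with prefix 'pre': 1

1


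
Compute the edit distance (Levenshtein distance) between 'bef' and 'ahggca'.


Building DP table for s1='bef' (len 3) and s2='ahggca' (len 6):
       a  h  g  g  c  a
    0  1  2  3  4  5  6
  b 1  1  2  3  4  5  6
  e 2  2  2  3  4  5  6
  f 3  3  3  3  4  5  6
Edit distance = dp[3][6] = 6

6


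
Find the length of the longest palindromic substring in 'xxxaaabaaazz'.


Scanning 'xxxaaabaaazz' for palindromic substrings.
Substring at positions 3-9: 'aaabaaa'.
Check: reverse('aaabaaa') = 'aaabaaa' -> palindrome confirmed.
Neighbouring characters ('x' / 'z') break symmetry, so it cannot extend further.
No longer palindromic substring exists; longest length = 7

7


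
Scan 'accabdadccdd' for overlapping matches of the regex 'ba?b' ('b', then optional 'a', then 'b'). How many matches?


Pattern: ba?b means 'b', then optional 'a', then 'b'.
Scanning 'accabdadccdd' position-by-position:
  Pos 0: window 'acc' -> no
  Pos 1: window 'cca' -> no
  Pos 2: window 'cab' -> no
  Pos 3: window 'abd' -> no
  Pos 4: window 'bda' -> no
  Pos 5: window 'dad' -> no
  Pos 6: window 'adc' -> no
  Pos 7: window 'dcc' -> no
  Pos 8: window 'ccd' -> no
  Pos 9: window 'cdd' -> no
  Pos 10: window 'dd' -> no
  Pos 11: window 'd' -> no
Total matches: 0

0


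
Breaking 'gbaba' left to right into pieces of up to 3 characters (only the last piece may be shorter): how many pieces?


'gbaba' has 5 characters.
Chunking with max size 3:
  Chunk 1: 'gba' (positions 0-2)
  Chunk 2: 'ba' (positions 3-4)
Total chunks: ceil(5 / 3) = 2

2


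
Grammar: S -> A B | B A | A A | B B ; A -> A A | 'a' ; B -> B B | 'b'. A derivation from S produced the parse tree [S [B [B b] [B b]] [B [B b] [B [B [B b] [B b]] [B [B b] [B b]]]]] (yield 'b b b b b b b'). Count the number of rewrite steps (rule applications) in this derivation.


Every bracketed nonterminal node [X ...] in the tree is produced by exactly one rule application.
Reading the tree off as a leftmost derivation:
  Step 1: S  =>  B B   (applied S -> B B)
  Step 2: B B  =>  B B B   (applied B -> B B)
  Step 3: B B B  =>  b B B   (applied B -> b)
  Step 4: b B B  =>  b b B   (applied B -> b)
  Step 5: b b B  =>  b b B B   (applied B -> B B)
  Step 6: b b B B  =>  b b b B   (applied B -> b)
  Step 7: b b b B  =>  b b b B B   (applied B -> B B)
  Step 8: b b b B B  =>  b b b B B B   (applied B -> B B)
  Step 9: b b b B B B  =>  b b b b B B   (applied B -> b)
  Step 10: b b b b B B  =>  b b b b b B   (applied B -> b)
  Step 11: b b b b b B  =>  b b b b b B B   (applied B -> B B)
  Step 12: b b b b b B B  =>  b b b b b b B   (applied B -> b)
  Step 13: b b b b b b B  =>  b b b b b b b   (applied B -> b)
Final yield: b b b b b b b
Total rewrite steps: 13

13


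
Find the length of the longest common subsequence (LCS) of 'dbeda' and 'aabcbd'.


DP table for LCS of 'dbeda' and 'aabcbd':
       a  a  b  c  b  d
    0  0  0  0  0  0  0
  d 0  0  0  0  0  0  1
  b 0  0  0  1  1  1  1
  e 0  0  0  1  1  1  1
  d 0  0  0  1  1  1  2
  a 0  1  1  1  1  1  2
LCS: 'bd'
LCS length = 2

2


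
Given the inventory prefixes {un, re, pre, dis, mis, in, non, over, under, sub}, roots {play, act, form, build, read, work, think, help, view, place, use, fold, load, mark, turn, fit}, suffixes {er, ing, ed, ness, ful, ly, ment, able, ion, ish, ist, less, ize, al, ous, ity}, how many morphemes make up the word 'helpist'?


Segmenting 'helpist' against the inventory:
  'help' -> root (morpheme 1)
  'ist' -> suffix (morpheme 2)
Total morphemes: 2

2


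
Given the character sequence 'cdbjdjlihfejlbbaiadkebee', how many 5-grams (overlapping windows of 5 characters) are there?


String 'cdbjdjlihfejlbbaiadkebee' has length L = 24.
Number of overlapping n-grams = L - n + 1
Substituting: 24 - 5 + 1 = 20

20


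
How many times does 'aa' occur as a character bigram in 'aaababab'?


Scanning 'aaababab' for bigram 'aa':
  Position 0: 'aa' -> MATCH
  Position 1: 'aa' -> MATCH
  Position 2: 'ab' -> no
  Position 3: 'ba' -> no
  Position 4: 'ab' -> no
  Position 5: 'ba' -> no
  Position 6: 'ab' -> no
Total matches: 2

2


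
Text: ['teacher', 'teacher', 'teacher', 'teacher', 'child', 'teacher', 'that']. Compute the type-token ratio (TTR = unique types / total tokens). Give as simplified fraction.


Tokens: 7
Unique types: ('child', 'teacher', 'that') = 3
TTR = 3/7
Already in lowest terms.

3/7


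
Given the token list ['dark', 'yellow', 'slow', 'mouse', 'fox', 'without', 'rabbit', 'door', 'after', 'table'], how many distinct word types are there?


Listing all tokens and tracking unique types:
  Token 1: 'dark' -> NEW (unique so far: 1)
  Token 2: 'yellow' -> NEW (unique so far: 2)
  Token 3: 'slow' -> NEW (unique so far: 3)
  Token 4: 'mouse' -> NEW (unique so far: 4)
  Token 5: 'fox' -> NEW (unique so far: 5)
  Token 6: 'without' -> NEW (unique so far: 6)
  Token 7: 'rabbit' -> NEW (unique so far: 7)
  Token 8: 'door' -> NEW (unique so far: 8)
  Token 9: 'after' -> NEW (unique so far: 9)
  Token 10: 'table' -> NEW (unique so far: 10)
Unique types: ('after', 'dark', 'door', 'fox', 'mouse', 'rabbit', 'slow', 'table', 'without', 'yellow')
Vocabulary size: 10

10


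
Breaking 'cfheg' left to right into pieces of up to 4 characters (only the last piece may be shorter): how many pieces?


'cfheg' has 5 characters.
Chunking with max size 4:
  Chunk 1: 'cfhe' (positions 0-3)
  Chunk 2: 'g' (positions 4-4)
Total chunks: ceil(5 / 4) = 2

2


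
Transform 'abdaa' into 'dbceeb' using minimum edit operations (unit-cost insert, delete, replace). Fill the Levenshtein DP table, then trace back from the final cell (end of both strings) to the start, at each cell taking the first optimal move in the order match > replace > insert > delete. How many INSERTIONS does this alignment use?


Edit distance = 5. Backtracking from cell (5, 6) with preference match > replace > insert > delete,
then listing the resulting alignment 'abdaa' -> 'dbceeb' left to right:
  Step 1: replace a->d
  Step 2: keep 'b'
  Step 3: insert 'c' [insertion #1]
  Step 4: replace d->e
  Step 5: replace a->e
  Step 6: replace a->b
Total insertions: 1

1


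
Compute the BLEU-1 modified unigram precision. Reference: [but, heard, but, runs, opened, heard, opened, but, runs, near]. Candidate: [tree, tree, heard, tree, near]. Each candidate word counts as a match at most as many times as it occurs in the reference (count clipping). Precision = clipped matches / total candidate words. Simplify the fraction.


Reference word counts: {'but': 3, 'heard': 2, 'near': 1, 'opened': 2, 'runs': 2}
Checking each candidate word (with clipping):
  'tree' -> not in reference -> no match (matches: 0)
  'tree' -> not in reference -> no match (matches: 0)
  'heard' -> in reference (ref count 2, used 1/2) -> match (matches: 1)
  'tree' -> not in reference -> no match (matches: 1)
  'near' -> in reference (ref count 1, used 1/1) -> match (matches: 2)
Clipped matches: 2, Candidate length: 5
Precision = 2/5

2/5


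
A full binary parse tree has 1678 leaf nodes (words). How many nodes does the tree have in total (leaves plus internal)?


Leaf nodes (terminals): 1678
Internal nodes = n - 1 = 1678 - 1 = 1677
Total = leaves + internal = 1678 + 1677 = 3355

3355


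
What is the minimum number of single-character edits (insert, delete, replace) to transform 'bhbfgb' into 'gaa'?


Building DP table for s1='bhbfgb' (len 6) and s2='gaa' (len 3):
       g  a  a
    0  1  2  3
  b 1  1  2  3
  h 2  2  2  3
  b 3  3  3  3
  f 4  4  4  4
  g 5  4  5  5
  b 6  5  5  6
Edit distance = dp[6][3] = 6

6


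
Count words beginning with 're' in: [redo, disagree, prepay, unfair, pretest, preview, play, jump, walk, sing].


Checking each word for prefix 're':
  'redo' -> YES, starts with 're' (count: 1)
  'disagree' -> no (count: 1)
  'prepay' -> no (count: 1)
  'unfair' -> no (count: 1)
  'pretest' -> no (count: 1)
  'preview' -> no (count: 1)
  'play' -> no (count: 1)
  'jump' -> no (count: 1)
  'walk' -> no (count: 1)
  'sing' -> no (count: 1)
Total with prefix 're': 1

1


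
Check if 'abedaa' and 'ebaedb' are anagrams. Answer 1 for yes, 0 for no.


Sort characters of 'abedaa': 'aaabde'
Sort characters of 'ebaedb': 'abbdee'
Sorted forms differ -> they are NOT anagrams
Result: 0

0


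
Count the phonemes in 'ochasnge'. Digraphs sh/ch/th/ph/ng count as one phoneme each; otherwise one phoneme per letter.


Parsing 'ochasnge' greedily, digraphs first:
  'o' -> vowel phoneme (phonemes so far: 1)
  'ch' -> digraph (1 consonant phoneme) (phonemes so far: 2)
  'a' -> vowel phoneme (phonemes so far: 3)
  's' -> consonant phoneme (phonemes so far: 4)
  'ng' -> digraph (1 consonant phoneme) (phonemes so far: 5)
  'e' -> vowel phoneme (phonemes so far: 6)
Total phonemes: 6

6


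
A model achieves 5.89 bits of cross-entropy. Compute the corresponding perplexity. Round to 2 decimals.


Perplexity formula: PP = 2^H
H = 5.89
PP = 2^5.89
Decompose: 2^5.89 = 2^5 * 2^0.89
2^5 = 32, 2^0.89 ~ 1.8531761
PP ~ 32 * 1.8531761 = 59.3016352
Rounded to 2 decimals: 59.30

59.30


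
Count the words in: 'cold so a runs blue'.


Counting words by splitting on spaces:
  Word 1: 'cold'
  Word 2: 'so'
  Word 3: 'a'
  Word 4: 'runs'
  Word 5: 'blue'
Total words: 5

5


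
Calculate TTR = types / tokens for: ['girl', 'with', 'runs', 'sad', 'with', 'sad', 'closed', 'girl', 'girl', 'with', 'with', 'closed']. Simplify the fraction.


Tokens: 12
Unique types: ('closed', 'girl', 'runs', 'sad', 'with') = 5
TTR = 5/12
Already in lowest terms.

5/12


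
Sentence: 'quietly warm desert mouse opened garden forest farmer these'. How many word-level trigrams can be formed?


Word trigrams from [9] words:
  Trigram 1: (quietly warm desert)
  Trigram 2: (warm desert mouse)
  Trigram 3: (desert mouse opened)
  Trigram 4: (mouse opened garden)
  Trigram 5: (opened garden forest)
  Trigram 6: (garden forest farmer)
  Trigram 7: (forest farmer these)
Total word trigrams: 9 - 2 = 7

7


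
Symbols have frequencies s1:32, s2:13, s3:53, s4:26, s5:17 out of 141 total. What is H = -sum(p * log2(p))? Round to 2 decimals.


Computing entropy H = -sum(p_i * log2(p_i)):
  s1: p = 32/141 = 0.2270, -p*log2(p) = 0.4856
  s2: p = 13/141 = 0.0922, -p*log2(p) = 0.3171
  s3: p = 53/141 = 0.3759, -p*log2(p) = 0.5306
  s4: p = 26/141 = 0.1844, -p*log2(p) = 0.4498
  s5: p = 17/141 = 0.1206, -p*log2(p) = 0.3680
H = sum of terms = 2.1511
Rounded to 2 decimals: 2.15

2.15


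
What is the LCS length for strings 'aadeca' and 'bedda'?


DP table for LCS of 'aadeca' and 'bedda':
       b  e  d  d  a
    0  0  0  0  0  0
  a 0  0  0  0  0  1
  a 0  0  0  0  0  1
  d 0  0  0  1  1  1
  e 0  0  1  1  1  1
  c 0  0  1  1  1  1
  a 0  0  1  1  1  2
LCS: 'da'
LCS length = 2

2


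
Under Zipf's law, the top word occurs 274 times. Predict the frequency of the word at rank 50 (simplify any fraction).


Zipf's law: freq(rank) = f1 / rank
f1 = 274, rank = 50
freq = 274 / 50
GCD(274, 50) = 2
Simplified: 137/25

137/25


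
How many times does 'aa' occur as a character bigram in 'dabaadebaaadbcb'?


Scanning 'dabaadebaaadbcb' for bigram 'aa':
  Position 0: 'da' -> no
  Position 1: 'ab' -> no
  Position 2: 'ba' -> no
  Position 3: 'aa' -> MATCH
  Position 4: 'ad' -> no
  Position 5: 'de' -> no
  Position 6: 'eb' -> no
  Position 7: 'ba' -> no
  Position 8: 'aa' -> MATCH
  Position 9: 'aa' -> MATCH
  Position 10: 'ad' -> no
  Position 11: 'db' -> no
  Position 12: 'bc' -> no
  Position 13: 'cb' -> no
Total matches: 3

3


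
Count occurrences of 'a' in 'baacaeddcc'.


Scanning 'baacaeddcc' for 'a':
  Position 1: 'a' -> MATCH (count: 1)
  Position 2: 'a' -> MATCH (count: 2)
  Position 4: 'a' -> MATCH (count: 3)
Total occurrences of 'a': 3

3


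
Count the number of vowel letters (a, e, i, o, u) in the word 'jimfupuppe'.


Scanning each character of 'jimfupuppe':
  Position 1: 'j' -> consonant (running count: 0)
  Position 2: 'i' -> vowel (running count: 1)
  Position 3: 'm' -> consonant (running count: 1)
  Position 4: 'f' -> consonant (running count: 1)
  Position 5: 'u' -> vowel (running count: 2)
  Position 6: 'p' -> consonant (running count: 2)
  Position 7: 'u' -> vowel (running count: 3)
  Position 8: 'p' -> consonant (running count: 3)
  Position 9: 'p' -> consonant (running count: 3)
  Position 10: 'e' -> vowel (running count: 4)
Total vowels: 4

4


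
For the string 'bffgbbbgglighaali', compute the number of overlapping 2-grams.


String 'bffgbbbgglighaali' has length L = 17.
Number of overlapping n-grams = L - n + 1
Substituting: 17 - 2 + 1 = 16

16


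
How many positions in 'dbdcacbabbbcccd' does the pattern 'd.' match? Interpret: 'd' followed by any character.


Pattern: d. means 'd' followed by any character.
Scanning 'dbdcacbabbbcccd' position-by-position:
  Pos 0: window 'db' -> MATCH
  Pos 1: window 'bd' -> no
  Pos 2: window 'dc' -> MATCH
  Pos 3: window 'ca' -> no
  Pos 4: window 'ac' -> no
  Pos 5: window 'cb' -> no
  Pos 6: window 'ba' -> no
  Pos 7: window 'ab' -> no
  Pos 8: window 'bb' -> no
  Pos 9: window 'bb' -> no
  Pos 10: window 'bc' -> no
  Pos 11: window 'cc' -> no
  Pos 12: window 'cc' -> no
  Pos 13: window 'cd' -> no
  Pos 14: window 'd' -> no
Total matches: 2

2


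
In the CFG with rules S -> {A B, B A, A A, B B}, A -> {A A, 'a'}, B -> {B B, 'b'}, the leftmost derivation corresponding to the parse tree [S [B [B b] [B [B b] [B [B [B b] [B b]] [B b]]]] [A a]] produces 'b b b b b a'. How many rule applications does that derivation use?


Every bracketed nonterminal node [X ...] in the tree is produced by exactly one rule application.
Reading the tree off as a leftmost derivation:
  Step 1: S  =>  B A   (applied S -> B A)
  Step 2: B A  =>  B B A   (applied B -> B B)
  Step 3: B B A  =>  b B A   (applied B -> b)
  Step 4: b B A  =>  b B B A   (applied B -> B B)
  Step 5: b B B A  =>  b b B A   (applied B -> b)
  Step 6: b b B A  =>  b b B B A   (applied B -> B B)
  Step 7: b b B B A  =>  b b B B B A   (applied B -> B B)
  Step 8: b b B B B A  =>  b b b B B A   (applied B -> b)
  Step 9: b b b B B A  =>  b b b b B A   (applied B -> b)
  Step 10: b b b b B A  =>  b b b b b A   (applied B -> b)
  Step 11: b b b b b A  =>  b b b b b a   (applied A -> a)
Final yield: b b b b b a
Total rewrite steps: 11

11


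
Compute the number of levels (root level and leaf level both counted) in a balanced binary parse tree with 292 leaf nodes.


In a balanced binary tree with n leaves the deepest leaf is ceil(log2(n)) edges below the root,
so counting node levels inclusive of root and leaves gives ceil(log2(n)) + 1 levels.
log2(292) = 8.1898
ceil(8.1898) = 9
levels = 9 + 1 = 10

10


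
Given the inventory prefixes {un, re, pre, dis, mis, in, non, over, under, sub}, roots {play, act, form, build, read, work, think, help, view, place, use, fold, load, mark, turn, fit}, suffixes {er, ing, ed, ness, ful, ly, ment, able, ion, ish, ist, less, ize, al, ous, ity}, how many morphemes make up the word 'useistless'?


Segmenting 'useistless' against the inventory:
  'use' -> root (morpheme 1)
  'ist' -> suffix (morpheme 2)
  'less' -> suffix (morpheme 3)
Total morphemes: 3

3


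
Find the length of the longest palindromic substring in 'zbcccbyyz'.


Scanning 'zbcccbyyz' for palindromic substrings.
Substring at positions 1-5: 'bcccb'.
Check: reverse('bcccb') = 'bcccb' -> palindrome confirmed.
Neighbouring characters ('z' / 'y') break symmetry, so it cannot extend further.
No longer palindromic substring exists; longest length = 5

5


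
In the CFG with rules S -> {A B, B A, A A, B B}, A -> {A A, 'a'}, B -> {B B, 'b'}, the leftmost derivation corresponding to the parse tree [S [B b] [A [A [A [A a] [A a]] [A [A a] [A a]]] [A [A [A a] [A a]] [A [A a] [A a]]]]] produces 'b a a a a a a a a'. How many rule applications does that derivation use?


Every bracketed nonterminal node [X ...] in the tree is produced by exactly one rule application.
Reading the tree off as a leftmost derivation:
  Step 1: S  =>  B A   (applied S -> B A)
  Step 2: B A  =>  b A   (applied B -> b)
  Step 3: b A  =>  b A A   (applied A -> A A)
  Step 4: b A A  =>  b A A A   (applied A -> A A)
  Step 5: b A A A  =>  b A A A A   (applied A -> A A)
  Step 6: b A A A A  =>  b a A A A   (applied A -> a)
  Step 7: b a A A A  =>  b a a A A   (applied A -> a)
  Step 8: b a a A A  =>  b a a A A A   (applied A -> A A)
  Step 9: b a a A A A  =>  b a a a A A   (applied A -> a)
  Step 10: b a a a A A  =>  b a a a a A   (applied A -> a)
  Step 11: b a a a a A  =>  b a a a a A A   (applied A -> A A)
  Step 12: b a a a a A A  =>  b a a a a A A A   (applied A -> A A)
  Step 13: b a a a a A A A  =>  b a a a a a A A   (applied A -> a)
  Step 14: b a a a a a A A  =>  b a a a a a a A   (applied A -> a)
  Step 15: b a a a a a a A  =>  b a a a a a a A A   (applied A -> A A)
  Step 16: b a a a a a a A A  =>  b a a a a a a a A   (applied A -> a)
  Step 17: b a a a a a a a A  =>  b a a a a a a a a   (applied A -> a)
Final yield: b a a a a a a a a
Total rewrite steps: 17

17


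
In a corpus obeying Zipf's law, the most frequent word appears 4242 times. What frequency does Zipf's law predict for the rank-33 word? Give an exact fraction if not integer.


Zipf's law: freq(rank) = f1 / rank
f1 = 4242, rank = 33
freq = 4242 / 33
GCD(4242, 33) = 3
Simplified: 1414/11

1414/11


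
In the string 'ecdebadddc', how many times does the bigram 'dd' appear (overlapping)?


Scanning 'ecdebadddc' for bigram 'dd':
  Position 0: 'ec' -> no
  Position 1: 'cd' -> no
  Position 2: 'de' -> no
  Position 3: 'eb' -> no
  Position 4: 'ba' -> no
  Position 5: 'ad' -> no
  Position 6: 'dd' -> MATCH
  Position 7: 'dd' -> MATCH
  Position 8: 'dc' -> no
Total matches: 2

2


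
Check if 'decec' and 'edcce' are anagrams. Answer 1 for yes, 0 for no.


Sort characters of 'decec': 'ccdee'
Sort characters of 'edcce': 'ccdee'
Sorted forms match -> they ARE anagrams
Result: 1

1


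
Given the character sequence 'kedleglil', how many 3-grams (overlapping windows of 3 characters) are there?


String 'kedleglil' has length L = 9.
Number of overlapping n-grams = L - n + 1
Substituting: 9 - 3 + 1 = 7

7


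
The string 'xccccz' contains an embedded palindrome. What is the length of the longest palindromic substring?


Scanning 'xccccz' for palindromic substrings.
Substring at positions 1-4: 'cccc'.
Check: reverse('cccc') = 'cccc' -> palindrome confirmed.
Neighbouring characters ('x' / 'z') break symmetry, so it cannot extend further.
No longer palindromic substring exists; longest length = 4

4


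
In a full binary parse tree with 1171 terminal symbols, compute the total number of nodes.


Leaf nodes (terminals): 1171
Internal nodes = n - 1 = 1171 - 1 = 1170
Total = leaves + internal = 1171 + 1170 = 2341

2341


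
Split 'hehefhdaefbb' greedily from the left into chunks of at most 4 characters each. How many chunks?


'hehefhdaefbb' has 12 characters.
Chunking with max size 4:
  Chunk 1: 'hehe' (positions 0-3)
  Chunk 2: 'fhda' (positions 4-7)
  Chunk 3: 'efbb' (positions 8-11)
Total chunks: ceil(12 / 4) = 3

3


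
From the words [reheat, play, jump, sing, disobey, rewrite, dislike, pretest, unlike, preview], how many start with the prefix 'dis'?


Checking each word for prefix 'dis':
  'reheat' -> no (count: 0)
  'play' -> no (count: 0)
  'jump' -> no (count: 0)
  'sing' -> no (count: 0)
  'disobey' -> YES, starts with 'dis' (count: 1)
  'rewrite' -> no (count: 1)
  'dislike' -> YES, starts with 'dis' (count: 2)
  'pretest' -> no (count: 2)
  'unlike' -> no (count: 2)
  'preview' -> no (count: 2)
Total with prefix 'dis': 2

2


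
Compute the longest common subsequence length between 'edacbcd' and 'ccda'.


DP table for LCS of 'edacbcd' and 'ccda':
       c  c  d  a
    0  0  0  0  0
  e 0  0  0  0  0
  d 0  0  0  1  1
  a 0  0  0  1  2
  c 0  1  1  1  2
  b 0  1  1  1  2
  c 0  1  2  2  2
  d 0  1  2  3  3
LCS: 'ccd'
LCS length = 3

3


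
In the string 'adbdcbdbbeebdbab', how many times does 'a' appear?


Scanning 'adbdcbdbbeebdbab' for 'a':
  Position 0: 'a' -> MATCH (count: 1)
  Position 14: 'a' -> MATCH (count: 2)
Total occurrences of 'a': 2

2


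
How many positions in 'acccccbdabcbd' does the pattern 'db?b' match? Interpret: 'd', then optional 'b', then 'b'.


Pattern: db?b means 'd', then optional 'b', then 'b'.
Scanning 'acccccbdabcbd' position-by-position:
  Pos 0: window 'acc' -> no
  Pos 1: window 'ccc' -> no
  Pos 2: window 'ccc' -> no
  Pos 3: window 'ccc' -> no
  Pos 4: window 'ccb' -> no
  Pos 5: window 'cbd' -> no
  Pos 6: window 'bda' -> no
  Pos 7: window 'dab' -> no
  Pos 8: window 'abc' -> no
  Pos 9: window 'bcb' -> no
  Pos 10: window 'cbd' -> no
  Pos 11: window 'bd' -> no
  Pos 12: window 'd' -> no
Total matches: 0

0


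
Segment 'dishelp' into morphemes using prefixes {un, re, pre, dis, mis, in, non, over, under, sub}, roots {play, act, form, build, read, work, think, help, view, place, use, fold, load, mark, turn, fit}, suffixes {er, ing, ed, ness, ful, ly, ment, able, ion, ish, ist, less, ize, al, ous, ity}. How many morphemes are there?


Segmenting 'dishelp' against the inventory:
  'dis' -> prefix (morpheme 1)
  'help' -> root (morpheme 2)
Total morphemes: 2

2


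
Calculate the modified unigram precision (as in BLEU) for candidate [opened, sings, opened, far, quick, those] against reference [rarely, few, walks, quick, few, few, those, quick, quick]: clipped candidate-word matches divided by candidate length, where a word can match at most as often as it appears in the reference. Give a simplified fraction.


Reference word counts: {'few': 3, 'quick': 3, 'rarely': 1, 'those': 1, 'walks': 1}
Checking each candidate word (with clipping):
  'opened' -> not in reference -> no match (matches: 0)
  'sings' -> not in reference -> no match (matches: 0)
  'opened' -> not in reference -> no match (matches: 0)
  'far' -> not in reference -> no match (matches: 0)
  'quick' -> in reference (ref count 3, used 1/3) -> match (matches: 1)
  'those' -> in reference (ref count 1, used 1/1) -> match (matches: 2)
Clipped matches: 2, Candidate length: 6
Precision = 2/6 = 1/3

1/3


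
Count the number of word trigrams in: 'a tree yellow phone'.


Word trigrams from [4] words:
  Trigram 1: (a tree yellow)
  Trigram 2: (tree yellow phone)
Total word trigrams: 4 - 2 = 2

2


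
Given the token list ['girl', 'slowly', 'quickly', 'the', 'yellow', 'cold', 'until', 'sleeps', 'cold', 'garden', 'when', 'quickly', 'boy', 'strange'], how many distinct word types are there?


Listing all tokens and tracking unique types:
  Token 1: 'girl' -> NEW (unique so far: 1)
  Token 2: 'slowly' -> NEW (unique so far: 2)
  Token 3: 'quickly' -> NEW (unique so far: 3)
  Token 4: 'the' -> NEW (unique so far: 4)
  Token 5: 'yellow' -> NEW (unique so far: 5)
  Token 6: 'cold' -> NEW (unique so far: 6)
  Token 7: 'until' -> NEW (unique so far: 7)
  Token 8: 'sleeps' -> NEW (unique so far: 8)
  Token 9: 'cold' -> duplicate (unique so far: 8)
  Token 10: 'garden' -> NEW (unique so far: 9)
  Token 11: 'when' -> NEW (unique so far: 10)
  Token 12: 'quickly' -> duplicate (unique so far: 10)
  Token 13: 'boy' -> NEW (unique so far: 11)
  Token 14: 'strange' -> NEW (unique so far: 12)
Unique types: ('boy', 'cold', 'garden', 'girl', 'quickly', 'sleeps', 'slowly', 'strange', 'the', 'until', 'when', 'yellow')
Vocabulary size: 12

12


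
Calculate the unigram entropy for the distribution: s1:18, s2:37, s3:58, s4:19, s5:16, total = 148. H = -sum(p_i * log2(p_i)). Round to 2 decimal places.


Computing entropy H = -sum(p_i * log2(p_i)):
  s1: p = 18/148 = 0.1216, -p*log2(p) = 0.3697
  s2: p = 37/148 = 0.2500, -p*log2(p) = 0.5000
  s3: p = 58/148 = 0.3919, -p*log2(p) = 0.5296
  s4: p = 19/148 = 0.1284, -p*log2(p) = 0.3802
  s5: p = 16/148 = 0.1081, -p*log2(p) = 0.3470
H = sum of terms = 2.1265
Rounded to 2 decimals: 2.13

2.13


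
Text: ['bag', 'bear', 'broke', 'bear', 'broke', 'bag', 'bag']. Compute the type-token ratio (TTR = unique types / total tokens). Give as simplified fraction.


Tokens: 7
Unique types: ('bag', 'bear', 'broke') = 3
TTR = 3/7
Already in lowest terms.

3/7


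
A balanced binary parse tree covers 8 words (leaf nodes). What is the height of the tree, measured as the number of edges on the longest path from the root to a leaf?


In a balanced binary tree with n leaves the deepest leaf is ceil(log2(n)) edges below the root.
log2(8) = 3.0000
ceil(3.0000) = 3
height (edges) = 3

3


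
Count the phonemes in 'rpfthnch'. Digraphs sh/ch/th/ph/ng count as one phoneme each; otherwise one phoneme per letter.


Parsing 'rpfthnch' greedily, digraphs first:
  'r' -> consonant phoneme (phonemes so far: 1)
  'p' -> consonant phoneme (phonemes so far: 2)
  'f' -> consonant phoneme (phonemes so far: 3)
  'th' -> digraph (1 consonant phoneme) (phonemes so far: 4)
  'n' -> consonant phoneme (phonemes so far: 5)
  'ch' -> digraph (1 consonant phoneme) (phonemes so far: 6)
Total phonemes: 6

6


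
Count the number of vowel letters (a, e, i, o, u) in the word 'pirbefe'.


Scanning each character of 'pirbefe':
  Position 1: 'p' -> consonant (running count: 0)
  Position 2: 'i' -> vowel (running count: 1)
  Position 3: 'r' -> consonant (running count: 1)
  Position 4: 'b' -> consonant (running count: 1)
  Position 5: 'e' -> vowel (running count: 2)
  Position 6: 'f' -> consonant (running count: 2)
  Position 7: 'e' -> vowel (running count: 3)
Total vowels: 3

3


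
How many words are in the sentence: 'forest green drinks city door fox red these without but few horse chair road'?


Counting words by splitting on spaces:
  Word 1: 'forest'
  Word 2: 'green'
  Word 3: 'drinks'
  Word 4: 'city'
  Word 5: 'door'
  Word 6: 'fox'
  Word 7: 'red'
  Word 8: 'these'
  Word 9: 'without'
  Word 10: 'but'
  Word 11: 'few'
  Word 12: 'horse'
  Word 13: 'chair'
  Word 14: 'road'
Total words: 14

14


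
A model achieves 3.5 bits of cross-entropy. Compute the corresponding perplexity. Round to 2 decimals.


Perplexity formula: PP = 2^H
H = 3.5
PP = 2^3.5
Decompose: 2^3.5 = 2^3 * 2^0.5 = 2^3 * sqrt(2)
2^3 = 8, sqrt(2) ~ 1.4142136
PP ~ 8 * 1.4142136 = 11.3137088
Rounded to 2 decimals: 11.31

11.31


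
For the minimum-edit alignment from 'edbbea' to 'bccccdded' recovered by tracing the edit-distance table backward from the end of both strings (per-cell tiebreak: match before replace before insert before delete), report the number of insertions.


Edit distance = 8. Backtracking from cell (6, 9) with preference match > replace > insert > delete,
then listing the resulting alignment 'edbbea' -> 'bccccdded' left to right:
  Step 1: insert 'b' [insertion #1]
  Step 2: insert 'c' [insertion #2]
  Step 3: insert 'c' [insertion #3]
  Step 4: replace e->c
  Step 5: replace d->c
  Step 6: replace b->d
  Step 7: replace b->d
  Step 8: keep 'e'
  Step 9: replace a->d
Total insertions: 3

3


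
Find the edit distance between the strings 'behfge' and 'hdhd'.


Building DP table for s1='behfge' (len 6) and s2='hdhd' (len 4):
       h  d  h  d
    0  1  2  3  4
  b 1  1  2  3  4
  e 2  2  2  3  4
  h 3  2  3  2  3
  f 4  3  3  3  3
  g 5  4  4  4  4
  e 6  5  5  5  5
Edit distance = dp[6][4] = 5

5


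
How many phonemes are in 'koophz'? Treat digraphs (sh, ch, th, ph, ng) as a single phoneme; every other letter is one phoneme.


Parsing 'koophz' greedily, digraphs first:
  'k' -> consonant phoneme (phonemes so far: 1)
  'o' -> vowel phoneme (phonemes so far: 2)
  'o' -> vowel phoneme (phonemes so far: 3)
  'ph' -> digraph (1 consonant phoneme) (phonemes so far: 4)
  'z' -> consonant phoneme (phonemes so far: 5)
Total phonemes: 5

5


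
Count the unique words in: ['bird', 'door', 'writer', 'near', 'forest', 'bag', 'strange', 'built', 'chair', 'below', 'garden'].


Listing all tokens and tracking unique types:
  Token 1: 'bird' -> NEW (unique so far: 1)
  Token 2: 'door' -> NEW (unique so far: 2)
  Token 3: 'writer' -> NEW (unique so far: 3)
  Token 4: 'near' -> NEW (unique so far: 4)
  Token 5: 'forest' -> NEW (unique so far: 5)
  Token 6: 'bag' -> NEW (unique so far: 6)
  Token 7: 'strange' -> NEW (unique so far: 7)
  Token 8: 'built' -> NEW (unique so far: 8)
  Token 9: 'chair' -> NEW (unique so far: 9)
  Token 10: 'below' -> NEW (unique so far: 10)
  Token 11: 'garden' -> NEW (unique so far: 11)
Unique types: ('bag', 'below', 'bird', 'built', 'chair', 'door', 'forest', 'garden', 'near', 'strange', 'writer')
Vocabulary size: 11

11


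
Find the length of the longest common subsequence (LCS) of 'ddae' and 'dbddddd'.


DP table for LCS of 'ddae' and 'dbddddd':
       d  b  d  d  d  d  d
    0  0  0  0  0  0  0  0
  d 0  1  1  1  1  1  1  1
  d 0  1  1  2  2  2  2  2
  a 0  1  1  2  2  2  2  2
  e 0  1  1  2  2  2  2  2
LCS: 'dd'
LCS length = 2

2


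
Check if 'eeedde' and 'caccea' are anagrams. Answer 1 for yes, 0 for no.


Sort characters of 'eeedde': 'ddeeee'
Sort characters of 'caccea': 'aaccce'
Sorted forms differ -> they are NOT anagrams
Result: 0

0


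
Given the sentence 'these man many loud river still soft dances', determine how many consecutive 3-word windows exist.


Word trigrams from [8] words:
  Trigram 1: (these man many)
  Trigram 2: (man many loud)
  Trigram 3: (many loud river)
  Trigram 4: (loud river still)
  Trigram 5: (river still soft)
  Trigram 6: (still soft dances)
Total word trigrams: 8 - 2 = 6

6


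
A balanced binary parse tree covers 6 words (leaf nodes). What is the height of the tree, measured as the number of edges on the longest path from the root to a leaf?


In a balanced binary tree with n leaves the deepest leaf is ceil(log2(n)) edges below the root.
log2(6) = 2.5850
ceil(2.5850) = 3
height (edges) = 3

3


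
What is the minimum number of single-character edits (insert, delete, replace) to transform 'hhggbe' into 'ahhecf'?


Building DP table for s1='hhggbe' (len 6) and s2='ahhecf' (len 6):
       a  h  h  e  c  f
    0  1  2  3  4  5  6
  h 1  1  1  2  3  4  5
  h 2  2  1  1  2  3  4
  g 3  3  2  2  2  3  4
  g 4  4  3  3  3  3  4
  b 5  5  4  4  4  4  4
  e 6  6  5  5  4  5  5
Edit distance = dp[6][6] = 5

5


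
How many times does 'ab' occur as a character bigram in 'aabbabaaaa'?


Scanning 'aabbabaaaa' for bigram 'ab':
  Position 0: 'aa' -> no
  Position 1: 'ab' -> MATCH
  Position 2: 'bb' -> no
  Position 3: 'ba' -> no
  Position 4: 'ab' -> MATCH
  Position 5: 'ba' -> no
  Position 6: 'aa' -> no
  Position 7: 'aa' -> no
  Position 8: 'aa' -> no
Total matches: 2

2


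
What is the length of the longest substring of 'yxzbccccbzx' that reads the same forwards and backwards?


Scanning 'yxzbccccbzx' for palindromic substrings.
Substring at positions 1-10: 'xzbccccbzx'.
Check: reverse('xzbccccbzx') = 'xzbccccbzx' -> palindrome confirmed.
Neighbouring characters ('y' / '-') break symmetry, so it cannot extend further.
No longer palindromic substring exists; longest length = 10

10


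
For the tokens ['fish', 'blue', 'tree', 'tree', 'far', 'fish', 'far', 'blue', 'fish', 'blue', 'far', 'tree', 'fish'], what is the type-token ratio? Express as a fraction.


Tokens: 13
Unique types: ('blue', 'far', 'fish', 'tree') = 4
TTR = 4/13
Already in lowest terms.

4/13


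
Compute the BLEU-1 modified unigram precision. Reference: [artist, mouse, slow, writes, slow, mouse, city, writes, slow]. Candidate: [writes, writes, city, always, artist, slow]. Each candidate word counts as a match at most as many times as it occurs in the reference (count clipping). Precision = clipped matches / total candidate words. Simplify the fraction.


Reference word counts: {'artist': 1, 'city': 1, 'mouse': 2, 'slow': 3, 'writes': 2}
Checking each candidate word (with clipping):
  'writes' -> in reference (ref count 2, used 1/2) -> match (matches: 1)
  'writes' -> in reference (ref count 2, used 2/2) -> match (matches: 2)
  'city' -> in reference (ref count 1, used 1/1) -> match (matches: 3)
  'always' -> not in reference -> no match (matches: 3)
  'artist' -> in reference (ref count 1, used 1/1) -> match (matches: 4)
  'slow' -> in reference (ref count 3, used 1/3) -> match (matches: 5)
Clipped matches: 5, Candidate length: 6
Precision = 5/6

5/6


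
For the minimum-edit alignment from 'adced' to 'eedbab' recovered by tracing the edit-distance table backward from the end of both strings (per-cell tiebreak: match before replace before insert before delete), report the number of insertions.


Edit distance = 5. Backtracking from cell (5, 6) with preference match > replace > insert > delete,
then listing the resulting alignment 'adced' -> 'eedbab' left to right:
  Step 1: insert 'e' [insertion #1]
  Step 2: replace a->e
  Step 3: keep 'd'
  Step 4: replace c->b
  Step 5: replace e->a
  Step 6: replace d->b
Total insertions: 1

1


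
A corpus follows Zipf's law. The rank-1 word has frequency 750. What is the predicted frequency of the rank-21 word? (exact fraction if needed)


Zipf's law: freq(rank) = f1 / rank
f1 = 750, rank = 21
freq = 750 / 21
GCD(750, 21) = 3
Simplified: 250/7

250/7


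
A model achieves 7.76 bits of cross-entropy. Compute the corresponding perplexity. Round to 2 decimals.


Perplexity formula: PP = 2^H
H = 7.76
PP = 2^7.76
Decompose: 2^7.76 = 2^7 * 2^0.76
2^7 = 128, 2^0.76 ~ 1.6934906
PP ~ 128 * 1.6934906 = 216.7667968
Rounded to 2 decimals: 216.77

216.77


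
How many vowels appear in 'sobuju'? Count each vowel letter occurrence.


Scanning each character of 'sobuju':
  Position 1: 's' -> consonant (running count: 0)
  Position 2: 'o' -> vowel (running count: 1)
  Position 3: 'b' -> consonant (running count: 1)
  Position 4: 'u' -> vowel (running count: 2)
  Position 5: 'j' -> consonant (running count: 2)
  Position 6: 'u' -> vowel (running count: 3)
Total vowels: 3

3


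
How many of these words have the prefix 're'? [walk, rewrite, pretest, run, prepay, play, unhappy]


Checking each word for prefix 're':
  'walk' -> no (count: 0)
  'rewrite' -> YES, starts with 're' (count: 1)
  'pretest' -> no (count: 1)
  'run' -> no (count: 1)
  'prepay' -> no (count: 1)
  'play' -> no (count: 1)
  'unhappy' -> no (count: 1)
Total with prefix 're': 1

1


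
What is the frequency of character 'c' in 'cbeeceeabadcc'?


Scanning 'cbeeceeabadcc' for 'c':
  Position 0: 'c' -> MATCH (count: 1)
  Position 4: 'c' -> MATCH (count: 2)
  Position 11: 'c' -> MATCH (count: 3)
  Position 12: 'c' -> MATCH (count: 4)
Total occurrences of 'c': 4

4


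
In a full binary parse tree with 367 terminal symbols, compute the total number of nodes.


Leaf nodes (terminals): 367
Internal nodes = n - 1 = 367 - 1 = 366
Total = leaves + internal = 367 + 366 = 733

733


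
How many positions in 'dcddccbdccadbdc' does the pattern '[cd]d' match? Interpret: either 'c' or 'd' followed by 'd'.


Pattern: [cd]d means either 'c' or 'd' followed by 'd'.
Scanning 'dcddccbdccadbdc' position-by-position:
  Pos 0: window 'dc' -> no
  Pos 1: window 'cd' -> MATCH
  Pos 2: window 'dd' -> MATCH
  Pos 3: window 'dc' -> no
  Pos 4: window 'cc' -> no
  Pos 5: window 'cb' -> no
  Pos 6: window 'bd' -> no
  Pos 7: window 'dc' -> no
  Pos 8: window 'cc' -> no
  Pos 9: window 'ca' -> no
  Pos 10: window 'ad' -> no
  Pos 11: window 'db' -> no
  Pos 12: window 'bd' -> no
  Pos 13: window 'dc' -> no
  Pos 14: window 'c' -> no
Total matches: 2

2


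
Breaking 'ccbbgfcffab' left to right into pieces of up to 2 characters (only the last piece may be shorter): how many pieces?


'ccbbgfcffab' has 11 characters.
Chunking with max size 2:
  Chunk 1: 'cc' (positions 0-1)
  Chunk 2: 'bb' (positions 2-3)
  Chunk 3: 'gf' (positions 4-5)
  Chunk 4: 'cf' (positions 6-7)
  Chunk 5: 'fa' (positions 8-9)
  Chunk 6: 'b' (positions 10-10)
Total chunks: ceil(11 / 2) = 6

6
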